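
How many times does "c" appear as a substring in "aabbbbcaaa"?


Searching for "c" in "aabbbbcaaa"
Scanning each position:
  Position 0: "a" => no
  Position 1: "a" => no
  Position 2: "b" => no
  Position 3: "b" => no
  Position 4: "b" => no
  Position 5: "b" => no
  Position 6: "c" => MATCH
  Position 7: "a" => no
  Position 8: "a" => no
  Position 9: "a" => no
Total occurrences: 1

1


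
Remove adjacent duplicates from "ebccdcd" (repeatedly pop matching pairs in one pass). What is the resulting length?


Input: ebccdcd
Stack-based adjacent duplicate removal:
  Read 'e': push. Stack: e
  Read 'b': push. Stack: eb
  Read 'c': push. Stack: ebc
  Read 'c': matches stack top 'c' => pop. Stack: eb
  Read 'd': push. Stack: ebd
  Read 'c': push. Stack: ebdc
  Read 'd': push. Stack: ebdcd
Final stack: "ebdcd" (length 5)

5


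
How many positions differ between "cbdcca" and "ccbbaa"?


Comparing "cbdcca" and "ccbbaa" position by position:
  Position 0: 'c' vs 'c' => same
  Position 1: 'b' vs 'c' => DIFFER
  Position 2: 'd' vs 'b' => DIFFER
  Position 3: 'c' vs 'b' => DIFFER
  Position 4: 'c' vs 'a' => DIFFER
  Position 5: 'a' vs 'a' => same
Positions that differ: 4

4


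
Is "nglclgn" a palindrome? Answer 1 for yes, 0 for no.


Input: nglclgn
Reversed: nglclgn
  Compare pos 0 ('n') with pos 6 ('n'): match
  Compare pos 1 ('g') with pos 5 ('g'): match
  Compare pos 2 ('l') with pos 4 ('l'): match
Result: palindrome

1


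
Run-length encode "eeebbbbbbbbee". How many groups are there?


Input: eeebbbbbbbbee
Scanning for consecutive runs:
  Group 1: 'e' x 3 (positions 0-2)
  Group 2: 'b' x 8 (positions 3-10)
  Group 3: 'e' x 2 (positions 11-12)
Total groups: 3

3


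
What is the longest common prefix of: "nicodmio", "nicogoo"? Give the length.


Words: nicodmio, nicogoo
  Position 0: all 'n' => match
  Position 1: all 'i' => match
  Position 2: all 'c' => match
  Position 3: all 'o' => match
  Position 4: ('d', 'g') => mismatch, stop
LCP = "nico" (length 4)

4


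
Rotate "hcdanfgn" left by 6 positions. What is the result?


Input: "hcdanfgn", rotate left by 6
First 6 characters: "hcdanf"
Remaining characters: "gn"
Concatenate remaining + first: "gn" + "hcdanf" = "gnhcdanf"

gnhcdanf


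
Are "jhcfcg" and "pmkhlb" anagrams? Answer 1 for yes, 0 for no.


Strings: "jhcfcg", "pmkhlb"
Sorted first:  ccfghj
Sorted second: bhklmp
Differ at position 0: 'c' vs 'b' => not anagrams

0


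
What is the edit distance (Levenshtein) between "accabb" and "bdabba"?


Computing edit distance: "accabb" -> "bdabba"
DP table:
           b    d    a    b    b    a
      0    1    2    3    4    5    6
  a   1    1    2    2    3    4    5
  c   2    2    2    3    3    4    5
  c   3    3    3    3    4    4    5
  a   4    4    4    3    4    5    4
  b   5    4    5    4    3    4    5
  b   6    5    5    5    4    3    4
Edit distance = dp[6][6] = 4

4


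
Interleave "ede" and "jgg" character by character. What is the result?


Interleaving "ede" and "jgg":
  Position 0: 'e' from first, 'j' from second => "ej"
  Position 1: 'd' from first, 'g' from second => "dg"
  Position 2: 'e' from first, 'g' from second => "eg"
Result: ejdgeg

ejdgeg


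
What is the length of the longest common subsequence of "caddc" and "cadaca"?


LCS of "caddc" and "cadaca"
DP table:
           c    a    d    a    c    a
      0    0    0    0    0    0    0
  c   0    1    1    1    1    1    1
  a   0    1    2    2    2    2    2
  d   0    1    2    3    3    3    3
  d   0    1    2    3    3    3    3
  c   0    1    2    3    3    4    4
LCS length = dp[5][6] = 4

4


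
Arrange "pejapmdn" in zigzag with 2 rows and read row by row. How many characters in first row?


Zigzag "pejapmdn" into 2 rows:
Placing characters:
  'p' => row 0
  'e' => row 1
  'j' => row 0
  'a' => row 1
  'p' => row 0
  'm' => row 1
  'd' => row 0
  'n' => row 1
Rows:
  Row 0: "pjpd"
  Row 1: "eamn"
First row length: 4

4


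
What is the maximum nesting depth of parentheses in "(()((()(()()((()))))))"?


Input: "(()((()(()()((()))))))"
Tracking depth:
  Position 0 '(': depth becomes 1
  Position 1 '(': depth becomes 2
  Position 2 ')': depth becomes 1
  Position 3 '(': depth becomes 2
  Position 4 '(': depth becomes 3
  Position 5 '(': depth becomes 4
  Position 6 ')': depth becomes 3
  Position 7 '(': depth becomes 4
  Position 8 '(': depth becomes 5
  Position 9 ')': depth becomes 4
  Position 10 '(': depth becomes 5
  Position 11 ')': depth becomes 4
  Position 12 '(': depth becomes 5
  Position 13 '(': depth becomes 6
  Position 14 '(': depth becomes 7
  Position 15 ')': depth becomes 6
  Position 16 ')': depth becomes 5
  Position 17 ')': depth becomes 4
  Position 18 ')': depth becomes 3
  Position 19 ')': depth becomes 2
  Position 20 ')': depth becomes 1
  Position 21 ')': depth becomes 0
Maximum depth reached: 7

7


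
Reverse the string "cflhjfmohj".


Input: cflhjfmohj
Reading characters right to left:
  Position 9: 'j'
  Position 8: 'h'
  Position 7: 'o'
  Position 6: 'm'
  Position 5: 'f'
  Position 4: 'j'
  Position 3: 'h'
  Position 2: 'l'
  Position 1: 'f'
  Position 0: 'c'
Reversed: jhomfjhlfc

jhomfjhlfc


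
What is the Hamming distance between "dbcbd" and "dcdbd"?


Comparing "dbcbd" and "dcdbd" position by position:
  Position 0: 'd' vs 'd' => same
  Position 1: 'b' vs 'c' => differ
  Position 2: 'c' vs 'd' => differ
  Position 3: 'b' vs 'b' => same
  Position 4: 'd' vs 'd' => same
Total differences (Hamming distance): 2

2


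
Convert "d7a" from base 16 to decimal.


Input: "d7a" in base 16
Positional expansion:
  Digit 'd' (value 13) x 16^2 = 3328
  Digit '7' (value 7) x 16^1 = 112
  Digit 'a' (value 10) x 16^0 = 10
Sum = 3450

3450


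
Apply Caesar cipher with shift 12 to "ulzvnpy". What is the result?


Caesar cipher: shift "ulzvnpy" by 12
  'u' (pos 20) + 12 = pos 6 = 'g'
  'l' (pos 11) + 12 = pos 23 = 'x'
  'z' (pos 25) + 12 = pos 11 = 'l'
  'v' (pos 21) + 12 = pos 7 = 'h'
  'n' (pos 13) + 12 = pos 25 = 'z'
  'p' (pos 15) + 12 = pos 1 = 'b'
  'y' (pos 24) + 12 = pos 10 = 'k'
Result: gxlhzbk

gxlhzbk


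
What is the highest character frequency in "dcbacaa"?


Input: dcbacaa
Character counts:
  'a': 3
  'b': 1
  'c': 2
  'd': 1
Maximum frequency: 3

3


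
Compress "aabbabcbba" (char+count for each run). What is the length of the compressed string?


Input: aabbabcbba
Runs:
  'a' x 2 => "a2"
  'b' x 2 => "b2"
  'a' x 1 => "a1"
  'b' x 1 => "b1"
  'c' x 1 => "c1"
  'b' x 2 => "b2"
  'a' x 1 => "a1"
Compressed: "a2b2a1b1c1b2a1"
Compressed length: 14

14


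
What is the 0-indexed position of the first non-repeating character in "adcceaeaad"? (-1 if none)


Input: adcceaeaad
Character frequencies:
  'a': 4
  'c': 2
  'd': 2
  'e': 2
Scanning left to right for freq == 1:
  Position 0 ('a'): freq=4, skip
  Position 1 ('d'): freq=2, skip
  Position 2 ('c'): freq=2, skip
  Position 3 ('c'): freq=2, skip
  Position 4 ('e'): freq=2, skip
  Position 5 ('a'): freq=4, skip
  Position 6 ('e'): freq=2, skip
  Position 7 ('a'): freq=4, skip
  Position 8 ('a'): freq=4, skip
  Position 9 ('d'): freq=2, skip
  No unique character found => answer = -1

-1


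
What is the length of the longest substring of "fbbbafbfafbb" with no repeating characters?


Input: "fbbbafbfafbb"
Sliding window (track last position of each char):
  Position 0 ('f'): window [0,0] length 1 -- new best
  Position 1 ('b'): window [0,1] length 2 -- new best
  Position 2 ('b'): repeat (last at 1), move window start to 2
  Position 2 ('b'): window [2,2] length 1
  Position 3 ('b'): repeat (last at 2), move window start to 3
  Position 3 ('b'): window [3,3] length 1
  Position 4 ('a'): window [3,4] length 2
  Position 5 ('f'): window [3,5] length 3 -- new best
  Position 6 ('b'): repeat (last at 3), move window start to 4
  Position 6 ('b'): window [4,6] length 3
  Position 7 ('f'): repeat (last at 5), move window start to 6
  Position 7 ('f'): window [6,7] length 2
  Position 8 ('a'): window [6,8] length 3
  Position 9 ('f'): repeat (last at 7), move window start to 8
  Position 9 ('f'): window [8,9] length 2
  Position 10 ('b'): window [8,10] length 3
  Position 11 ('b'): repeat (last at 10), move window start to 11
  Position 11 ('b'): window [11,11] length 1
Longest substring with no repeats: "baf" with length 3

3


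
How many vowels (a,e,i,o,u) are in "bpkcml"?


Input: bpkcml
Checking each character:
  'b' at position 0: consonant
  'p' at position 1: consonant
  'k' at position 2: consonant
  'c' at position 3: consonant
  'm' at position 4: consonant
  'l' at position 5: consonant
Total vowels: 0

0


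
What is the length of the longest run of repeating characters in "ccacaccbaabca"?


Input: "ccacaccbaabca"
Scanning for longest run:
  Position 1 ('c'): continues run of 'c', length=2
  Position 2 ('a'): new char, reset run to 1
  Position 3 ('c'): new char, reset run to 1
  Position 4 ('a'): new char, reset run to 1
  Position 5 ('c'): new char, reset run to 1
  Position 6 ('c'): continues run of 'c', length=2
  Position 7 ('b'): new char, reset run to 1
  Position 8 ('a'): new char, reset run to 1
  Position 9 ('a'): continues run of 'a', length=2
  Position 10 ('b'): new char, reset run to 1
  Position 11 ('c'): new char, reset run to 1
  Position 12 ('a'): new char, reset run to 1
Longest run: 'c' with length 2

2


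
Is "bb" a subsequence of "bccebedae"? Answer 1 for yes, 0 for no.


Check if "bb" is a subsequence of "bccebedae"
Greedy scan:
  Position 0 ('b'): matches sub[0] = 'b'
  Position 1 ('c'): no match needed
  Position 2 ('c'): no match needed
  Position 3 ('e'): no match needed
  Position 4 ('b'): matches sub[1] = 'b'
  Position 5 ('e'): no match needed
  Position 6 ('d'): no match needed
  Position 7 ('a'): no match needed
  Position 8 ('e'): no match needed
All 2 characters matched => is a subsequence

1


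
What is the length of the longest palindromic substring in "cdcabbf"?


Input: "cdcabbf"
Checking substrings for palindromes:
  [0:3] "cdc" (len 3) => palindrome
  [4:6] "bb" (len 2) => palindrome
Longest palindromic substring: "cdc" with length 3

3


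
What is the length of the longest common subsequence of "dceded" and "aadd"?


LCS of "dceded" and "aadd"
DP table:
           a    a    d    d
      0    0    0    0    0
  d   0    0    0    1    1
  c   0    0    0    1    1
  e   0    0    0    1    1
  d   0    0    0    1    2
  e   0    0    0    1    2
  d   0    0    0    1    2
LCS length = dp[6][4] = 2

2


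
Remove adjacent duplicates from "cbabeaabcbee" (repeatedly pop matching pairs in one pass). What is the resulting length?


Input: cbabeaabcbee
Stack-based adjacent duplicate removal:
  Read 'c': push. Stack: c
  Read 'b': push. Stack: cb
  Read 'a': push. Stack: cba
  Read 'b': push. Stack: cbab
  Read 'e': push. Stack: cbabe
  Read 'a': push. Stack: cbabea
  Read 'a': matches stack top 'a' => pop. Stack: cbabe
  Read 'b': push. Stack: cbabeb
  Read 'c': push. Stack: cbabebc
  Read 'b': push. Stack: cbabebcb
  Read 'e': push. Stack: cbabebcbe
  Read 'e': matches stack top 'e' => pop. Stack: cbabebcb
Final stack: "cbabebcb" (length 8)

8


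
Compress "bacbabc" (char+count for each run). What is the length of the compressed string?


Input: bacbabc
Runs:
  'b' x 1 => "b1"
  'a' x 1 => "a1"
  'c' x 1 => "c1"
  'b' x 1 => "b1"
  'a' x 1 => "a1"
  'b' x 1 => "b1"
  'c' x 1 => "c1"
Compressed: "b1a1c1b1a1b1c1"
Compressed length: 14

14


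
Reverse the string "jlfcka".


Input: jlfcka
Reading characters right to left:
  Position 5: 'a'
  Position 4: 'k'
  Position 3: 'c'
  Position 2: 'f'
  Position 1: 'l'
  Position 0: 'j'
Reversed: akcflj

akcflj


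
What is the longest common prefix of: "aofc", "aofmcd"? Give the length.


Words: aofc, aofmcd
  Position 0: all 'a' => match
  Position 1: all 'o' => match
  Position 2: all 'f' => match
  Position 3: ('c', 'm') => mismatch, stop
LCP = "aof" (length 3)

3


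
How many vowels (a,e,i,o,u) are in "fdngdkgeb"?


Input: fdngdkgeb
Checking each character:
  'f' at position 0: consonant
  'd' at position 1: consonant
  'n' at position 2: consonant
  'g' at position 3: consonant
  'd' at position 4: consonant
  'k' at position 5: consonant
  'g' at position 6: consonant
  'e' at position 7: vowel (running total: 1)
  'b' at position 8: consonant
Total vowels: 1

1


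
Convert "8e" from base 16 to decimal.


Input: "8e" in base 16
Positional expansion:
  Digit '8' (value 8) x 16^1 = 128
  Digit 'e' (value 14) x 16^0 = 14
Sum = 142

142


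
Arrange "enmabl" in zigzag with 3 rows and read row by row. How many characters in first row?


Zigzag "enmabl" into 3 rows:
Placing characters:
  'e' => row 0
  'n' => row 1
  'm' => row 2
  'a' => row 1
  'b' => row 0
  'l' => row 1
Rows:
  Row 0: "eb"
  Row 1: "nal"
  Row 2: "m"
First row length: 2

2


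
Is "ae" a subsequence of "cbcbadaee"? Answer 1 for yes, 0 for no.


Check if "ae" is a subsequence of "cbcbadaee"
Greedy scan:
  Position 0 ('c'): no match needed
  Position 1 ('b'): no match needed
  Position 2 ('c'): no match needed
  Position 3 ('b'): no match needed
  Position 4 ('a'): matches sub[0] = 'a'
  Position 5 ('d'): no match needed
  Position 6 ('a'): no match needed
  Position 7 ('e'): matches sub[1] = 'e'
  Position 8 ('e'): no match needed
All 2 characters matched => is a subsequence

1


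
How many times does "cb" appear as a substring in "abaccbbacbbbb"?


Searching for "cb" in "abaccbbacbbbb"
Scanning each position:
  Position 0: "ab" => no
  Position 1: "ba" => no
  Position 2: "ac" => no
  Position 3: "cc" => no
  Position 4: "cb" => MATCH
  Position 5: "bb" => no
  Position 6: "ba" => no
  Position 7: "ac" => no
  Position 8: "cb" => MATCH
  Position 9: "bb" => no
  Position 10: "bb" => no
  Position 11: "bb" => no
Total occurrences: 2

2


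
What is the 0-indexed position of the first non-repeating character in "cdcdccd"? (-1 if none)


Input: cdcdccd
Character frequencies:
  'c': 4
  'd': 3
Scanning left to right for freq == 1:
  Position 0 ('c'): freq=4, skip
  Position 1 ('d'): freq=3, skip
  Position 2 ('c'): freq=4, skip
  Position 3 ('d'): freq=3, skip
  Position 4 ('c'): freq=4, skip
  Position 5 ('c'): freq=4, skip
  Position 6 ('d'): freq=3, skip
  No unique character found => answer = -1

-1


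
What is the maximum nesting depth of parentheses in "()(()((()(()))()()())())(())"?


Input: "()(()((()(()))()()())())(())"
Tracking depth:
  Position 0 '(': depth becomes 1
  Position 1 ')': depth becomes 0
  Position 2 '(': depth becomes 1
  Position 3 '(': depth becomes 2
  Position 4 ')': depth becomes 1
  Position 5 '(': depth becomes 2
  Position 6 '(': depth becomes 3
  Position 7 '(': depth becomes 4
  Position 8 ')': depth becomes 3
  Position 9 '(': depth becomes 4
  Position 10 '(': depth becomes 5
  Position 11 ')': depth becomes 4
  Position 12 ')': depth becomes 3
  Position 13 ')': depth becomes 2
  Position 14 '(': depth becomes 3
  Position 15 ')': depth becomes 2
  Position 16 '(': depth becomes 3
  Position 17 ')': depth becomes 2
  Position 18 '(': depth becomes 3
  Position 19 ')': depth becomes 2
  Position 20 ')': depth becomes 1
  Position 21 '(': depth becomes 2
  Position 22 ')': depth becomes 1
  Position 23 ')': depth becomes 0
  Position 24 '(': depth becomes 1
  Position 25 '(': depth becomes 2
  Position 26 ')': depth becomes 1
  Position 27 ')': depth becomes 0
Maximum depth reached: 5

5


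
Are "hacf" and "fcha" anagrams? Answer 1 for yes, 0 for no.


Strings: "hacf", "fcha"
Sorted first:  acfh
Sorted second: acfh
Sorted forms match => anagrams

1


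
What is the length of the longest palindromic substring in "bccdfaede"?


Input: "bccdfaede"
Checking substrings for palindromes:
  [6:9] "ede" (len 3) => palindrome
  [1:3] "cc" (len 2) => palindrome
Longest palindromic substring: "ede" with length 3

3


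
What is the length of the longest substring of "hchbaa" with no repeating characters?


Input: "hchbaa"
Sliding window (track last position of each char):
  Position 0 ('h'): window [0,0] length 1 -- new best
  Position 1 ('c'): window [0,1] length 2 -- new best
  Position 2 ('h'): repeat (last at 0), move window start to 1
  Position 2 ('h'): window [1,2] length 2
  Position 3 ('b'): window [1,3] length 3 -- new best
  Position 4 ('a'): window [1,4] length 4 -- new best
  Position 5 ('a'): repeat (last at 4), move window start to 5
  Position 5 ('a'): window [5,5] length 1
Longest substring with no repeats: "chba" with length 4

4


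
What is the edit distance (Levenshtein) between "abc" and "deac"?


Computing edit distance: "abc" -> "deac"
DP table:
           d    e    a    c
      0    1    2    3    4
  a   1    1    2    2    3
  b   2    2    2    3    3
  c   3    3    3    3    3
Edit distance = dp[3][4] = 3

3


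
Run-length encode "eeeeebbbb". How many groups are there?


Input: eeeeebbbb
Scanning for consecutive runs:
  Group 1: 'e' x 5 (positions 0-4)
  Group 2: 'b' x 4 (positions 5-8)
Total groups: 2

2


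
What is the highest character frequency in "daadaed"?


Input: daadaed
Character counts:
  'a': 3
  'd': 3
  'e': 1
Maximum frequency: 3

3


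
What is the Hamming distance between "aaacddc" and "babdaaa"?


Comparing "aaacddc" and "babdaaa" position by position:
  Position 0: 'a' vs 'b' => differ
  Position 1: 'a' vs 'a' => same
  Position 2: 'a' vs 'b' => differ
  Position 3: 'c' vs 'd' => differ
  Position 4: 'd' vs 'a' => differ
  Position 5: 'd' vs 'a' => differ
  Position 6: 'c' vs 'a' => differ
Total differences (Hamming distance): 6

6


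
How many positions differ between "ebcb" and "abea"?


Comparing "ebcb" and "abea" position by position:
  Position 0: 'e' vs 'a' => DIFFER
  Position 1: 'b' vs 'b' => same
  Position 2: 'c' vs 'e' => DIFFER
  Position 3: 'b' vs 'a' => DIFFER
Positions that differ: 3

3


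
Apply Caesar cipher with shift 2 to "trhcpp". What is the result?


Caesar cipher: shift "trhcpp" by 2
  't' (pos 19) + 2 = pos 21 = 'v'
  'r' (pos 17) + 2 = pos 19 = 't'
  'h' (pos 7) + 2 = pos 9 = 'j'
  'c' (pos 2) + 2 = pos 4 = 'e'
  'p' (pos 15) + 2 = pos 17 = 'r'
  'p' (pos 15) + 2 = pos 17 = 'r'
Result: vtjerr

vtjerr


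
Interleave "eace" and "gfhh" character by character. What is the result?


Interleaving "eace" and "gfhh":
  Position 0: 'e' from first, 'g' from second => "eg"
  Position 1: 'a' from first, 'f' from second => "af"
  Position 2: 'c' from first, 'h' from second => "ch"
  Position 3: 'e' from first, 'h' from second => "eh"
Result: egafcheh

egafcheh


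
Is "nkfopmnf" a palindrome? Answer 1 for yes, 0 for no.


Input: nkfopmnf
Reversed: fnmpofkn
  Compare pos 0 ('n') with pos 7 ('f'): MISMATCH
  Compare pos 1 ('k') with pos 6 ('n'): MISMATCH
  Compare pos 2 ('f') with pos 5 ('m'): MISMATCH
  Compare pos 3 ('o') with pos 4 ('p'): MISMATCH
Result: not a palindrome

0


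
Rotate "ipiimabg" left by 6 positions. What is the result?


Input: "ipiimabg", rotate left by 6
First 6 characters: "ipiima"
Remaining characters: "bg"
Concatenate remaining + first: "bg" + "ipiima" = "bgipiima"

bgipiima


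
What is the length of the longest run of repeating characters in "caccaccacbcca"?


Input: "caccaccacbcca"
Scanning for longest run:
  Position 1 ('a'): new char, reset run to 1
  Position 2 ('c'): new char, reset run to 1
  Position 3 ('c'): continues run of 'c', length=2
  Position 4 ('a'): new char, reset run to 1
  Position 5 ('c'): new char, reset run to 1
  Position 6 ('c'): continues run of 'c', length=2
  Position 7 ('a'): new char, reset run to 1
  Position 8 ('c'): new char, reset run to 1
  Position 9 ('b'): new char, reset run to 1
  Position 10 ('c'): new char, reset run to 1
  Position 11 ('c'): continues run of 'c', length=2
  Position 12 ('a'): new char, reset run to 1
Longest run: 'c' with length 2

2


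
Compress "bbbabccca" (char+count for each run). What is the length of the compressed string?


Input: bbbabccca
Runs:
  'b' x 3 => "b3"
  'a' x 1 => "a1"
  'b' x 1 => "b1"
  'c' x 3 => "c3"
  'a' x 1 => "a1"
Compressed: "b3a1b1c3a1"
Compressed length: 10

10


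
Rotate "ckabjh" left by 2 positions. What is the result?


Input: "ckabjh", rotate left by 2
First 2 characters: "ck"
Remaining characters: "abjh"
Concatenate remaining + first: "abjh" + "ck" = "abjhck"

abjhck


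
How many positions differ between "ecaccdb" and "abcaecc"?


Comparing "ecaccdb" and "abcaecc" position by position:
  Position 0: 'e' vs 'a' => DIFFER
  Position 1: 'c' vs 'b' => DIFFER
  Position 2: 'a' vs 'c' => DIFFER
  Position 3: 'c' vs 'a' => DIFFER
  Position 4: 'c' vs 'e' => DIFFER
  Position 5: 'd' vs 'c' => DIFFER
  Position 6: 'b' vs 'c' => DIFFER
Positions that differ: 7

7


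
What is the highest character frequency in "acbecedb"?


Input: acbecedb
Character counts:
  'a': 1
  'b': 2
  'c': 2
  'd': 1
  'e': 2
Maximum frequency: 2

2


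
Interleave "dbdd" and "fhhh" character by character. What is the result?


Interleaving "dbdd" and "fhhh":
  Position 0: 'd' from first, 'f' from second => "df"
  Position 1: 'b' from first, 'h' from second => "bh"
  Position 2: 'd' from first, 'h' from second => "dh"
  Position 3: 'd' from first, 'h' from second => "dh"
Result: dfbhdhdh

dfbhdhdh


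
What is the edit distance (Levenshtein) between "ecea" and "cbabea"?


Computing edit distance: "ecea" -> "cbabea"
DP table:
           c    b    a    b    e    a
      0    1    2    3    4    5    6
  e   1    1    2    3    4    4    5
  c   2    1    2    3    4    5    5
  e   3    2    2    3    4    4    5
  a   4    3    3    2    3    4    4
Edit distance = dp[4][6] = 4

4


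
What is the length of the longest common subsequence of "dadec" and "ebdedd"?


LCS of "dadec" and "ebdedd"
DP table:
           e    b    d    e    d    d
      0    0    0    0    0    0    0
  d   0    0    0    1    1    1    1
  a   0    0    0    1    1    1    1
  d   0    0    0    1    1    2    2
  e   0    1    1    1    2    2    2
  c   0    1    1    1    2    2    2
LCS length = dp[5][6] = 2

2


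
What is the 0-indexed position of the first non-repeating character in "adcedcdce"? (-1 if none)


Input: adcedcdce
Character frequencies:
  'a': 1
  'c': 3
  'd': 3
  'e': 2
Scanning left to right for freq == 1:
  Position 0 ('a'): unique! => answer = 0

0


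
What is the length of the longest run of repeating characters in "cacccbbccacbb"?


Input: "cacccbbccacbb"
Scanning for longest run:
  Position 1 ('a'): new char, reset run to 1
  Position 2 ('c'): new char, reset run to 1
  Position 3 ('c'): continues run of 'c', length=2
  Position 4 ('c'): continues run of 'c', length=3
  Position 5 ('b'): new char, reset run to 1
  Position 6 ('b'): continues run of 'b', length=2
  Position 7 ('c'): new char, reset run to 1
  Position 8 ('c'): continues run of 'c', length=2
  Position 9 ('a'): new char, reset run to 1
  Position 10 ('c'): new char, reset run to 1
  Position 11 ('b'): new char, reset run to 1
  Position 12 ('b'): continues run of 'b', length=2
Longest run: 'c' with length 3

3


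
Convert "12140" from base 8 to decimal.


Input: "12140" in base 8
Positional expansion:
  Digit '1' (value 1) x 8^4 = 4096
  Digit '2' (value 2) x 8^3 = 1024
  Digit '1' (value 1) x 8^2 = 64
  Digit '4' (value 4) x 8^1 = 32
  Digit '0' (value 0) x 8^0 = 0
Sum = 5216

5216


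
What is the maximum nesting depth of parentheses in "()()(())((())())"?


Input: "()()(())((())())"
Tracking depth:
  Position 0 '(': depth becomes 1
  Position 1 ')': depth becomes 0
  Position 2 '(': depth becomes 1
  Position 3 ')': depth becomes 0
  Position 4 '(': depth becomes 1
  Position 5 '(': depth becomes 2
  Position 6 ')': depth becomes 1
  Position 7 ')': depth becomes 0
  Position 8 '(': depth becomes 1
  Position 9 '(': depth becomes 2
  Position 10 '(': depth becomes 3
  Position 11 ')': depth becomes 2
  Position 12 ')': depth becomes 1
  Position 13 '(': depth becomes 2
  Position 14 ')': depth becomes 1
  Position 15 ')': depth becomes 0
Maximum depth reached: 3

3


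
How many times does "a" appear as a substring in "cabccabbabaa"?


Searching for "a" in "cabccabbabaa"
Scanning each position:
  Position 0: "c" => no
  Position 1: "a" => MATCH
  Position 2: "b" => no
  Position 3: "c" => no
  Position 4: "c" => no
  Position 5: "a" => MATCH
  Position 6: "b" => no
  Position 7: "b" => no
  Position 8: "a" => MATCH
  Position 9: "b" => no
  Position 10: "a" => MATCH
  Position 11: "a" => MATCH
Total occurrences: 5

5


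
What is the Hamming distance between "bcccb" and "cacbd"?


Comparing "bcccb" and "cacbd" position by position:
  Position 0: 'b' vs 'c' => differ
  Position 1: 'c' vs 'a' => differ
  Position 2: 'c' vs 'c' => same
  Position 3: 'c' vs 'b' => differ
  Position 4: 'b' vs 'd' => differ
Total differences (Hamming distance): 4

4


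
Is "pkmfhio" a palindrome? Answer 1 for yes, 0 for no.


Input: pkmfhio
Reversed: oihfmkp
  Compare pos 0 ('p') with pos 6 ('o'): MISMATCH
  Compare pos 1 ('k') with pos 5 ('i'): MISMATCH
  Compare pos 2 ('m') with pos 4 ('h'): MISMATCH
Result: not a palindrome

0


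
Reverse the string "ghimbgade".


Input: ghimbgade
Reading characters right to left:
  Position 8: 'e'
  Position 7: 'd'
  Position 6: 'a'
  Position 5: 'g'
  Position 4: 'b'
  Position 3: 'm'
  Position 2: 'i'
  Position 1: 'h'
  Position 0: 'g'
Reversed: edagbmihg

edagbmihg


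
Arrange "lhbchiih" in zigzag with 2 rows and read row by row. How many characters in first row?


Zigzag "lhbchiih" into 2 rows:
Placing characters:
  'l' => row 0
  'h' => row 1
  'b' => row 0
  'c' => row 1
  'h' => row 0
  'i' => row 1
  'i' => row 0
  'h' => row 1
Rows:
  Row 0: "lbhi"
  Row 1: "hcih"
First row length: 4

4


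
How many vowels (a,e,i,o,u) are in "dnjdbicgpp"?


Input: dnjdbicgpp
Checking each character:
  'd' at position 0: consonant
  'n' at position 1: consonant
  'j' at position 2: consonant
  'd' at position 3: consonant
  'b' at position 4: consonant
  'i' at position 5: vowel (running total: 1)
  'c' at position 6: consonant
  'g' at position 7: consonant
  'p' at position 8: consonant
  'p' at position 9: consonant
Total vowels: 1

1


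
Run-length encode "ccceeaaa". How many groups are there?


Input: ccceeaaa
Scanning for consecutive runs:
  Group 1: 'c' x 3 (positions 0-2)
  Group 2: 'e' x 2 (positions 3-4)
  Group 3: 'a' x 3 (positions 5-7)
Total groups: 3

3


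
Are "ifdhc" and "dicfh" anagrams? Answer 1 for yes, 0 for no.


Strings: "ifdhc", "dicfh"
Sorted first:  cdfhi
Sorted second: cdfhi
Sorted forms match => anagrams

1


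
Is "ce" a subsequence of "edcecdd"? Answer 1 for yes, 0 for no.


Check if "ce" is a subsequence of "edcecdd"
Greedy scan:
  Position 0 ('e'): no match needed
  Position 1 ('d'): no match needed
  Position 2 ('c'): matches sub[0] = 'c'
  Position 3 ('e'): matches sub[1] = 'e'
  Position 4 ('c'): no match needed
  Position 5 ('d'): no match needed
  Position 6 ('d'): no match needed
All 2 characters matched => is a subsequence

1


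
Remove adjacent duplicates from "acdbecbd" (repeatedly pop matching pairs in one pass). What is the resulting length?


Input: acdbecbd
Stack-based adjacent duplicate removal:
  Read 'a': push. Stack: a
  Read 'c': push. Stack: ac
  Read 'd': push. Stack: acd
  Read 'b': push. Stack: acdb
  Read 'e': push. Stack: acdbe
  Read 'c': push. Stack: acdbec
  Read 'b': push. Stack: acdbecb
  Read 'd': push. Stack: acdbecbd
Final stack: "acdbecbd" (length 8)

8


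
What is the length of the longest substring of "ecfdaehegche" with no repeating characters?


Input: "ecfdaehegche"
Sliding window (track last position of each char):
  Position 0 ('e'): window [0,0] length 1 -- new best
  Position 1 ('c'): window [0,1] length 2 -- new best
  Position 2 ('f'): window [0,2] length 3 -- new best
  Position 3 ('d'): window [0,3] length 4 -- new best
  Position 4 ('a'): window [0,4] length 5 -- new best
  Position 5 ('e'): repeat (last at 0), move window start to 1
  Position 5 ('e'): window [1,5] length 5
  Position 6 ('h'): window [1,6] length 6 -- new best
  Position 7 ('e'): repeat (last at 5), move window start to 6
  Position 7 ('e'): window [6,7] length 2
  Position 8 ('g'): window [6,8] length 3
  Position 9 ('c'): window [6,9] length 4
  Position 10 ('h'): repeat (last at 6), move window start to 7
  Position 10 ('h'): window [7,10] length 4
  Position 11 ('e'): repeat (last at 7), move window start to 8
  Position 11 ('e'): window [8,11] length 4
Longest substring with no repeats: "cfdaeh" with length 6

6


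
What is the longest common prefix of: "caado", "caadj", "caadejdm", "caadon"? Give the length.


Words: caado, caadj, caadejdm, caadon
  Position 0: all 'c' => match
  Position 1: all 'a' => match
  Position 2: all 'a' => match
  Position 3: all 'd' => match
  Position 4: ('o', 'j', 'e', 'o') => mismatch, stop
LCP = "caad" (length 4)

4


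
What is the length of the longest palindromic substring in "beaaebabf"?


Input: "beaaebabf"
Checking substrings for palindromes:
  [0:6] "beaaeb" (len 6) => palindrome
  [1:5] "eaae" (len 4) => palindrome
  [5:8] "bab" (len 3) => palindrome
  [2:4] "aa" (len 2) => palindrome
Longest palindromic substring: "beaaeb" with length 6

6


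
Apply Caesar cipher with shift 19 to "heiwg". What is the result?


Caesar cipher: shift "heiwg" by 19
  'h' (pos 7) + 19 = pos 0 = 'a'
  'e' (pos 4) + 19 = pos 23 = 'x'
  'i' (pos 8) + 19 = pos 1 = 'b'
  'w' (pos 22) + 19 = pos 15 = 'p'
  'g' (pos 6) + 19 = pos 25 = 'z'
Result: axbpz

axbpz


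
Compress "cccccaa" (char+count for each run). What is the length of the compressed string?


Input: cccccaa
Runs:
  'c' x 5 => "c5"
  'a' x 2 => "a2"
Compressed: "c5a2"
Compressed length: 4

4


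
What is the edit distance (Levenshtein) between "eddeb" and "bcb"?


Computing edit distance: "eddeb" -> "bcb"
DP table:
           b    c    b
      0    1    2    3
  e   1    1    2    3
  d   2    2    2    3
  d   3    3    3    3
  e   4    4    4    4
  b   5    4    5    4
Edit distance = dp[5][3] = 4

4


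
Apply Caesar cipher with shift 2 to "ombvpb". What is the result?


Caesar cipher: shift "ombvpb" by 2
  'o' (pos 14) + 2 = pos 16 = 'q'
  'm' (pos 12) + 2 = pos 14 = 'o'
  'b' (pos 1) + 2 = pos 3 = 'd'
  'v' (pos 21) + 2 = pos 23 = 'x'
  'p' (pos 15) + 2 = pos 17 = 'r'
  'b' (pos 1) + 2 = pos 3 = 'd'
Result: qodxrd

qodxrd


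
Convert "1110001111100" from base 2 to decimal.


Input: "1110001111100" in base 2
Positional expansion:
  Digit '1' (value 1) x 2^12 = 4096
  Digit '1' (value 1) x 2^11 = 2048
  Digit '1' (value 1) x 2^10 = 1024
  Digit '0' (value 0) x 2^9 = 0
  Digit '0' (value 0) x 2^8 = 0
  Digit '0' (value 0) x 2^7 = 0
  Digit '1' (value 1) x 2^6 = 64
  Digit '1' (value 1) x 2^5 = 32
  Digit '1' (value 1) x 2^4 = 16
  Digit '1' (value 1) x 2^3 = 8
  Digit '1' (value 1) x 2^2 = 4
  Digit '0' (value 0) x 2^1 = 0
  Digit '0' (value 0) x 2^0 = 0
Sum = 7292

7292


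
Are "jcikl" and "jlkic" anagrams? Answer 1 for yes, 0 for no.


Strings: "jcikl", "jlkic"
Sorted first:  cijkl
Sorted second: cijkl
Sorted forms match => anagrams

1


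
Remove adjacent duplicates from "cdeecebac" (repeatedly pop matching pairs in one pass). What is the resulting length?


Input: cdeecebac
Stack-based adjacent duplicate removal:
  Read 'c': push. Stack: c
  Read 'd': push. Stack: cd
  Read 'e': push. Stack: cde
  Read 'e': matches stack top 'e' => pop. Stack: cd
  Read 'c': push. Stack: cdc
  Read 'e': push. Stack: cdce
  Read 'b': push. Stack: cdceb
  Read 'a': push. Stack: cdceba
  Read 'c': push. Stack: cdcebac
Final stack: "cdcebac" (length 7)

7


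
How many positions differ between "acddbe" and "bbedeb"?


Comparing "acddbe" and "bbedeb" position by position:
  Position 0: 'a' vs 'b' => DIFFER
  Position 1: 'c' vs 'b' => DIFFER
  Position 2: 'd' vs 'e' => DIFFER
  Position 3: 'd' vs 'd' => same
  Position 4: 'b' vs 'e' => DIFFER
  Position 5: 'e' vs 'b' => DIFFER
Positions that differ: 5

5


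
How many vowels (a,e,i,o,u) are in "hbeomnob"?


Input: hbeomnob
Checking each character:
  'h' at position 0: consonant
  'b' at position 1: consonant
  'e' at position 2: vowel (running total: 1)
  'o' at position 3: vowel (running total: 2)
  'm' at position 4: consonant
  'n' at position 5: consonant
  'o' at position 6: vowel (running total: 3)
  'b' at position 7: consonant
Total vowels: 3

3


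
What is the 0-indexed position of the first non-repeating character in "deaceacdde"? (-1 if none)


Input: deaceacdde
Character frequencies:
  'a': 2
  'c': 2
  'd': 3
  'e': 3
Scanning left to right for freq == 1:
  Position 0 ('d'): freq=3, skip
  Position 1 ('e'): freq=3, skip
  Position 2 ('a'): freq=2, skip
  Position 3 ('c'): freq=2, skip
  Position 4 ('e'): freq=3, skip
  Position 5 ('a'): freq=2, skip
  Position 6 ('c'): freq=2, skip
  Position 7 ('d'): freq=3, skip
  Position 8 ('d'): freq=3, skip
  Position 9 ('e'): freq=3, skip
  No unique character found => answer = -1

-1


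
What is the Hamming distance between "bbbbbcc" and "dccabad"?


Comparing "bbbbbcc" and "dccabad" position by position:
  Position 0: 'b' vs 'd' => differ
  Position 1: 'b' vs 'c' => differ
  Position 2: 'b' vs 'c' => differ
  Position 3: 'b' vs 'a' => differ
  Position 4: 'b' vs 'b' => same
  Position 5: 'c' vs 'a' => differ
  Position 6: 'c' vs 'd' => differ
Total differences (Hamming distance): 6

6


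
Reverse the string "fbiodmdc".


Input: fbiodmdc
Reading characters right to left:
  Position 7: 'c'
  Position 6: 'd'
  Position 5: 'm'
  Position 4: 'd'
  Position 3: 'o'
  Position 2: 'i'
  Position 1: 'b'
  Position 0: 'f'
Reversed: cdmdoibf

cdmdoibf


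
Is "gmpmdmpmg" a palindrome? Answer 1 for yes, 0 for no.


Input: gmpmdmpmg
Reversed: gmpmdmpmg
  Compare pos 0 ('g') with pos 8 ('g'): match
  Compare pos 1 ('m') with pos 7 ('m'): match
  Compare pos 2 ('p') with pos 6 ('p'): match
  Compare pos 3 ('m') with pos 5 ('m'): match
Result: palindrome

1


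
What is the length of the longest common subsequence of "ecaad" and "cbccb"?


LCS of "ecaad" and "cbccb"
DP table:
           c    b    c    c    b
      0    0    0    0    0    0
  e   0    0    0    0    0    0
  c   0    1    1    1    1    1
  a   0    1    1    1    1    1
  a   0    1    1    1    1    1
  d   0    1    1    1    1    1
LCS length = dp[5][5] = 1

1


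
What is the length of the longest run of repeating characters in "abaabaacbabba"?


Input: "abaabaacbabba"
Scanning for longest run:
  Position 1 ('b'): new char, reset run to 1
  Position 2 ('a'): new char, reset run to 1
  Position 3 ('a'): continues run of 'a', length=2
  Position 4 ('b'): new char, reset run to 1
  Position 5 ('a'): new char, reset run to 1
  Position 6 ('a'): continues run of 'a', length=2
  Position 7 ('c'): new char, reset run to 1
  Position 8 ('b'): new char, reset run to 1
  Position 9 ('a'): new char, reset run to 1
  Position 10 ('b'): new char, reset run to 1
  Position 11 ('b'): continues run of 'b', length=2
  Position 12 ('a'): new char, reset run to 1
Longest run: 'a' with length 2

2


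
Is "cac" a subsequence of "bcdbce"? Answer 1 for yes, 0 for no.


Check if "cac" is a subsequence of "bcdbce"
Greedy scan:
  Position 0 ('b'): no match needed
  Position 1 ('c'): matches sub[0] = 'c'
  Position 2 ('d'): no match needed
  Position 3 ('b'): no match needed
  Position 4 ('c'): no match needed
  Position 5 ('e'): no match needed
Only matched 1/3 characters => not a subsequence

0


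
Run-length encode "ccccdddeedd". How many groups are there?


Input: ccccdddeedd
Scanning for consecutive runs:
  Group 1: 'c' x 4 (positions 0-3)
  Group 2: 'd' x 3 (positions 4-6)
  Group 3: 'e' x 2 (positions 7-8)
  Group 4: 'd' x 2 (positions 9-10)
Total groups: 4

4


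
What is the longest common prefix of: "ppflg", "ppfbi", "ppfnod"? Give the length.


Words: ppflg, ppfbi, ppfnod
  Position 0: all 'p' => match
  Position 1: all 'p' => match
  Position 2: all 'f' => match
  Position 3: ('l', 'b', 'n') => mismatch, stop
LCP = "ppf" (length 3)

3


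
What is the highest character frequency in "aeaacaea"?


Input: aeaacaea
Character counts:
  'a': 5
  'c': 1
  'e': 2
Maximum frequency: 5

5


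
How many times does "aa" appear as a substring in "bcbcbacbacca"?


Searching for "aa" in "bcbcbacbacca"
Scanning each position:
  Position 0: "bc" => no
  Position 1: "cb" => no
  Position 2: "bc" => no
  Position 3: "cb" => no
  Position 4: "ba" => no
  Position 5: "ac" => no
  Position 6: "cb" => no
  Position 7: "ba" => no
  Position 8: "ac" => no
  Position 9: "cc" => no
  Position 10: "ca" => no
Total occurrences: 0

0


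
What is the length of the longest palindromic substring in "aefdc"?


Input: "aefdc"
Checking substrings for palindromes:
  No multi-char palindromic substrings found
Longest palindromic substring: "a" with length 1

1


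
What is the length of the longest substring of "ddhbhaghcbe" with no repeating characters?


Input: "ddhbhaghcbe"
Sliding window (track last position of each char):
  Position 0 ('d'): window [0,0] length 1 -- new best
  Position 1 ('d'): repeat (last at 0), move window start to 1
  Position 1 ('d'): window [1,1] length 1
  Position 2 ('h'): window [1,2] length 2 -- new best
  Position 3 ('b'): window [1,3] length 3 -- new best
  Position 4 ('h'): repeat (last at 2), move window start to 3
  Position 4 ('h'): window [3,4] length 2
  Position 5 ('a'): window [3,5] length 3
  Position 6 ('g'): window [3,6] length 4 -- new best
  Position 7 ('h'): repeat (last at 4), move window start to 5
  Position 7 ('h'): window [5,7] length 3
  Position 8 ('c'): window [5,8] length 4
  Position 9 ('b'): window [5,9] length 5 -- new best
  Position 10 ('e'): window [5,10] length 6 -- new best
Longest substring with no repeats: "aghcbe" with length 6

6


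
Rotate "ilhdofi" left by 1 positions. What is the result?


Input: "ilhdofi", rotate left by 1
First 1 characters: "i"
Remaining characters: "lhdofi"
Concatenate remaining + first: "lhdofi" + "i" = "lhdofii"

lhdofii


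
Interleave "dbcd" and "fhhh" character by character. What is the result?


Interleaving "dbcd" and "fhhh":
  Position 0: 'd' from first, 'f' from second => "df"
  Position 1: 'b' from first, 'h' from second => "bh"
  Position 2: 'c' from first, 'h' from second => "ch"
  Position 3: 'd' from first, 'h' from second => "dh"
Result: dfbhchdh

dfbhchdh


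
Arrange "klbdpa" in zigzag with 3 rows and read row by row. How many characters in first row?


Zigzag "klbdpa" into 3 rows:
Placing characters:
  'k' => row 0
  'l' => row 1
  'b' => row 2
  'd' => row 1
  'p' => row 0
  'a' => row 1
Rows:
  Row 0: "kp"
  Row 1: "lda"
  Row 2: "b"
First row length: 2

2


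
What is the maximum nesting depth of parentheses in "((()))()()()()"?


Input: "((()))()()()()"
Tracking depth:
  Position 0 '(': depth becomes 1
  Position 1 '(': depth becomes 2
  Position 2 '(': depth becomes 3
  Position 3 ')': depth becomes 2
  Position 4 ')': depth becomes 1
  Position 5 ')': depth becomes 0
  Position 6 '(': depth becomes 1
  Position 7 ')': depth becomes 0
  Position 8 '(': depth becomes 1
  Position 9 ')': depth becomes 0
  Position 10 '(': depth becomes 1
  Position 11 ')': depth becomes 0
  Position 12 '(': depth becomes 1
  Position 13 ')': depth becomes 0
Maximum depth reached: 3

3


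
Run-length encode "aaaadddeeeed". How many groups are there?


Input: aaaadddeeeed
Scanning for consecutive runs:
  Group 1: 'a' x 4 (positions 0-3)
  Group 2: 'd' x 3 (positions 4-6)
  Group 3: 'e' x 4 (positions 7-10)
  Group 4: 'd' x 1 (positions 11-11)
Total groups: 4

4


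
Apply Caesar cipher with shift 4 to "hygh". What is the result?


Caesar cipher: shift "hygh" by 4
  'h' (pos 7) + 4 = pos 11 = 'l'
  'y' (pos 24) + 4 = pos 2 = 'c'
  'g' (pos 6) + 4 = pos 10 = 'k'
  'h' (pos 7) + 4 = pos 11 = 'l'
Result: lckl

lckl
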